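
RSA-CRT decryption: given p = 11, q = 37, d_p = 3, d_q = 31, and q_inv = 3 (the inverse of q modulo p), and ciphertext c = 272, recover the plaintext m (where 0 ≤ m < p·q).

314

m₁ = c^(d_p) mod p: c ≡ 8 (mod 11), and 8^3 mod 11 = 6.
m₂ = c^(d_q) mod q: c ≡ 13 (mod 37), and 13^31 mod 37 = 18.
h = q_inv·(m₁ − m₂) mod p = 3·(6 − 18) mod 11 = 8.
m = m₂ + h·q = 18 + 8·37 = 314.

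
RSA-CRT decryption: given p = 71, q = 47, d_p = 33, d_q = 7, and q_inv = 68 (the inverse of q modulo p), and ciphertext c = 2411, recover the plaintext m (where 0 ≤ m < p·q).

1199

m₁ = c^(d_p) mod p: c ≡ 68 (mod 71), and 68^33 mod 71 = 63.
m₂ = c^(d_q) mod q: c ≡ 14 (mod 47), and 14^7 mod 47 = 24.
h = q_inv·(m₁ − m₂) mod p = 68·(63 − 24) mod 71 = 25.
m = m₂ + h·q = 24 + 25·47 = 1199.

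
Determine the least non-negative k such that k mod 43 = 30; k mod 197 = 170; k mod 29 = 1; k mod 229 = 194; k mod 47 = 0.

1799681653

Combine the congruences pairwise.
From k ≡ 30 (mod 43) write k = 30 + 43t. Substituting into k ≡ 170 (mod 197) gives 43t ≡ 140 (mod 197), and since 43⁻¹ ≡ 55 (mod 197), t ≡ 17. Hence k ≡ 30 + 43·17 = 761 (mod 8471).
From k ≡ 761 (mod 8471) write k = 761 + 8471t. Substituting into k ≡ 1 (mod 29) gives 8471t ≡ 23 (mod 29), and since 3⁻¹ ≡ 10 (mod 29), t ≡ 27. Hence k ≡ 761 + 8471·27 = 229478 (mod 245659).
From k ≡ 229478 (mod 245659) write k = 229478 + 245659t. Substituting into k ≡ 194 (mod 229) gives 245659t ≡ 174 (mod 229), and since 171⁻¹ ≡ 75 (mod 229), t ≡ 226. Hence k ≡ 229478 + 245659·226 = 55748412 (mod 56255911).
From k ≡ 55748412 (mod 56255911) write k = 55748412 + 56255911t. Substituting into k ≡ 0 (mod 47) gives 56255911t ≡ 27 (mod 47), and since 13⁻¹ ≡ 29 (mod 47), t ≡ 31. Hence k ≡ 55748412 + 56255911·31 = 1799681653 (mod 2644027817).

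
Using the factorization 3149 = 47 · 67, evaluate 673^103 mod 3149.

Mod 47: 673 ≡ 15; by Fermat, exponent reduces to 103 mod 46 = 11; 15^11 ≡ 5 (mod 47).
Mod 67: 673 ≡ 3; by Fermat, exponent reduces to 103 mod 66 = 37; 3^37 ≡ 53 (mod 67).
Combine by CRT: x ≡ 5 (mod 47), x ≡ 53 (mod 67) ⇒ x ≡ 522 (mod 3149).

522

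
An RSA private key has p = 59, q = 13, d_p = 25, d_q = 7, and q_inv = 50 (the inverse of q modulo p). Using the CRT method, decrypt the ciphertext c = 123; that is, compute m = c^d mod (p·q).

735

m₁ = c^(d_p) mod p: c ≡ 5 (mod 59), and 5^25 mod 59 = 27.
m₂ = c^(d_q) mod q: c ≡ 6 (mod 13), and 6^7 mod 13 = 7.
h = q_inv·(m₁ − m₂) mod p = 50·(27 − 7) mod 59 = 56.
m = m₂ + h·q = 7 + 56·13 = 735.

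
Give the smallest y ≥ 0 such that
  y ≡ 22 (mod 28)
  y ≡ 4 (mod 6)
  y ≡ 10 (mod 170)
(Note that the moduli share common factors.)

1030

Combine the congruences pairwise.
gcd(28, 6) = 2 and 2 | (4 − 22), so the pair is consistent; merging gives y ≡ 22 (mod 84), where 84 = lcm(28, 6).
gcd(84, 170) = 2 and 2 | (10 − 22), so the pair is consistent; merging gives y ≡ 1030 (mod 7140), where 7140 = lcm(84, 170).
The solution is unique modulo lcm(28, 6, 170) = 7140.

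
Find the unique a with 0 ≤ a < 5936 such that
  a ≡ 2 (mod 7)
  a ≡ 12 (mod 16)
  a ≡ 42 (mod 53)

3964

The moduli are pairwise coprime; N = 7·16·53 = 5936.
N/7 = 848; 848 ≡ 1 (mod 7), inverse 1.
N/16 = 371; 371 ≡ 3 (mod 16); 3·11 ≡ 1, so inverse 11.
N/53 = 112; 112 ≡ 6 (mod 53); 6·9 ≡ 1, so inverse 9.
a ≡ 2·848·1 + 12·371·11 + 42·112·9 = 93004.
93004 mod 5936 = 3964.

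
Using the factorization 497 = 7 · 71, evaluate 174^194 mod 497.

Mod 7: 174 ≡ 6; by Fermat, exponent reduces to 194 mod 6 = 2; 6^2 ≡ 1 (mod 7).
Mod 71: 174 ≡ 32; by Fermat, exponent reduces to 194 mod 70 = 54; 32^54 ≡ 45 (mod 71).
Combine by CRT: x ≡ 1 (mod 7), x ≡ 45 (mod 71) ⇒ x ≡ 400 (mod 497).

400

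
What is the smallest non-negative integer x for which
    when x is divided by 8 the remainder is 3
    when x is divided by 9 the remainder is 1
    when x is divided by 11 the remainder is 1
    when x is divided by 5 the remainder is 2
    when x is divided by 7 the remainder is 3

From x ≡ 3 (mod 8) write x = 3 + 8t. Substituting into x ≡ 1 (mod 9) gives 8t ≡ 7 (mod 9), and since 8⁻¹ ≡ 8 (mod 9), t ≡ 2. Hence x ≡ 3 + 8·2 = 19 (mod 72).
From x ≡ 19 (mod 72) write x = 19 + 72t. Substituting into x ≡ 1 (mod 11) gives 72t ≡ 4 (mod 11), and since 6⁻¹ ≡ 2 (mod 11), t ≡ 8. Hence x ≡ 19 + 72·8 = 595 (mod 792).
From x ≡ 595 (mod 792) write x = 595 + 792t. Substituting into x ≡ 2 (mod 5) gives 792t ≡ 2 (mod 5), and since 2⁻¹ ≡ 3 (mod 5), t ≡ 1. Hence x ≡ 595 + 792·1 = 1387 (mod 3960).
From x ≡ 1387 (mod 3960) write x = 1387 + 3960t. Substituting into x ≡ 3 (mod 7) gives 3960t ≡ 2 (mod 7), and since 5⁻¹ ≡ 3 (mod 7), t ≡ 6. Hence x ≡ 1387 + 3960·6 = 25147 (mod 27720).

25147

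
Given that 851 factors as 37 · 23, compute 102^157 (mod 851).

Mod 37: 102 ≡ 28; by Fermat, exponent reduces to 157 mod 36 = 13; 28^13 ≡ 25 (mod 37).
Mod 23: 102 ≡ 10; by Fermat, exponent reduces to 157 mod 22 = 3; 10^3 ≡ 11 (mod 23).
Combine by CRT: x ≡ 25 (mod 37), x ≡ 11 (mod 23) ⇒ x ≡ 839 (mod 851).

839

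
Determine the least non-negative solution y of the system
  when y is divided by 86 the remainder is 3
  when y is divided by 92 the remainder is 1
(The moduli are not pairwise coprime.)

2669

Combine the congruences pairwise.
gcd(86, 92) = 2 and 2 | (1 − 3), so the pair is consistent; merging gives y ≡ 2669 (mod 3956), where 3956 = lcm(86, 92).
The solution is unique modulo lcm(86, 92) = 3956.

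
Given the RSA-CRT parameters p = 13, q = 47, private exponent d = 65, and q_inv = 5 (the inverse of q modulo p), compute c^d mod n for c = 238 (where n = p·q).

d_p = d mod (p−1) = 65 mod 12 = 5; d_q = d mod (q−1) = 19.
m₁ = c^(d_p) mod p: c ≡ 4 (mod 13), and 4^5 mod 13 = 10.
m₂ = c^(d_q) mod q: c ≡ 3 (mod 47), and 3^19 mod 47 = 18.
h = q_inv·(m₁ − m₂) mod p = 5·(10 − 18) mod 13 = 12.
m = m₂ + h·q = 18 + 12·47 = 582.

582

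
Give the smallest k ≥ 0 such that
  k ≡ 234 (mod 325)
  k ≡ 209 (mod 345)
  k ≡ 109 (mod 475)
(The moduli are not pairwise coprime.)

Combine the congruences pairwise.
gcd(325, 345) = 5 and 5 | (209 − 234), so the pair is consistent; merging gives k ≡ 17459 (mod 22425), where 22425 = lcm(325, 345).
gcd(22425, 475) = 25 and 25 | (109 − 17459), so the pair is consistent; merging gives k ≡ 174434 (mod 426075), where 426075 = lcm(22425, 475).
The solution is unique modulo lcm(325, 345, 475) = 426075.

174434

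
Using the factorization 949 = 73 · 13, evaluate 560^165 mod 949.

27

Mod 73: 560 ≡ 49; by Fermat, exponent reduces to 165 mod 72 = 21; 49^21 ≡ 27 (mod 73).
Mod 13: 560 ≡ 1; by Fermat, exponent reduces to 165 mod 12 = 9; 1^9 ≡ 1 (mod 13).
Combine by CRT: x ≡ 27 (mod 73), x ≡ 1 (mod 13) ⇒ x ≡ 27 (mod 949).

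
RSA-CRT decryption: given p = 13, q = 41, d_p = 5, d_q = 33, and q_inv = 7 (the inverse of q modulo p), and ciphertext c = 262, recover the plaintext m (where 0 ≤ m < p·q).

m₁ = c^(d_p) mod p: c ≡ 2 (mod 13), and 2^5 mod 13 = 6.
m₂ = c^(d_q) mod q: c ≡ 16 (mod 41), and 16^33 mod 41 = 37.
h = q_inv·(m₁ − m₂) mod p = 7·(6 − 37) mod 13 = 4.
m = m₂ + h·q = 37 + 4·41 = 201.

201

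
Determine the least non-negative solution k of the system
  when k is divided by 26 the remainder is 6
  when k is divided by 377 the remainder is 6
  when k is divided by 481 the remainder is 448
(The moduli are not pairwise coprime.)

gcd(26, 377) = 13 and 13 | (6 − 6), so the pair is consistent; merging gives k ≡ 6 (mod 754), where 754 = lcm(26, 377).
gcd(754, 481) = 13 and 13 | (448 − 6), so the pair is consistent; merging gives k ≡ 15840 (mod 27898), where 27898 = lcm(754, 481).
The solution is unique modulo lcm(26, 377, 481) = 27898.

15840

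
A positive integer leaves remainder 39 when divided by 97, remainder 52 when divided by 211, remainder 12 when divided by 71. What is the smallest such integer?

1097885

The moduli are pairwise coprime; N = 97·211·71 = 1453157.
N/97 = 14981; 14981 ≡ 43 (mod 97); 43·88 ≡ 1, so inverse 88.
N/211 = 6887; 6887 ≡ 135 (mod 211); 135·186 ≡ 1, so inverse 186.
N/71 = 20467; 20467 ≡ 19 (mod 71); 19·15 ≡ 1, so inverse 15.
x ≡ 39·14981·88 + 52·6887·186 + 12·20467·15 = 121709916.
121709916 mod 1453157 = 1097885.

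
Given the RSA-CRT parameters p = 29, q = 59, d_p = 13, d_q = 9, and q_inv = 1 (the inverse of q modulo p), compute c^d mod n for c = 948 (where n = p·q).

538

m₁ = c^(d_p) mod p: c ≡ 20 (mod 29), and 20^13 mod 29 = 16.
m₂ = c^(d_q) mod q: c ≡ 4 (mod 59), and 4^9 mod 59 = 7.
h = q_inv·(m₁ − m₂) mod p = 1·(16 − 7) mod 29 = 9.
m = m₂ + h·q = 7 + 9·59 = 538.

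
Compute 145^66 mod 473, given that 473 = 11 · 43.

97

Mod 11: 145 ≡ 2; by Fermat, exponent reduces to 66 mod 10 = 6; 2^6 ≡ 9 (mod 11).
Mod 43: 145 ≡ 16; by Fermat, exponent reduces to 66 mod 42 = 24; 16^24 ≡ 11 (mod 43).
Combine by CRT: x ≡ 9 (mod 11), x ≡ 11 (mod 43) ⇒ x ≡ 97 (mod 473).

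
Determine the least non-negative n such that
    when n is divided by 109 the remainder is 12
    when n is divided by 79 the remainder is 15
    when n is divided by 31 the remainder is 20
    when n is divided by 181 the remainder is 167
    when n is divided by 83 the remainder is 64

3353804553

The moduli are pairwise coprime; M = 109·79·31·181·83 = 4010254643.
M/109 = 36791327; 36791327 ≡ 12 (mod 109); 12·100 ≡ 1, so inverse 100.
M/79 = 50762717; 50762717 ≡ 3 (mod 79); 3·53 ≡ 1, so inverse 53.
M/31 = 129363053; 129363053 ≡ 22 (mod 31); 22·24 ≡ 1, so inverse 24.
M/181 = 22156103; 22156103 ≡ 74 (mod 181); 74·159 ≡ 1, so inverse 159.
M/83 = 48316321; 48316321 ≡ 29 (mod 83); 29·63 ≡ 1, so inverse 63.
n ≡ 12·36791327·100 + 15·50762717·53 + 20·129363053·24 + 167·22156103·159 + 64·48316321·63 = 929722627086.
929722627086 mod 4010254643 = 3353804553.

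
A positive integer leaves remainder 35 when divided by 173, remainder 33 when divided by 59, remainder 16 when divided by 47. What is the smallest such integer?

The moduli are pairwise coprime; M = 173·59·47 = 479729.
M/173 = 2773; 2773 ≡ 5 (mod 173); 5·104 ≡ 1, so inverse 104.
M/59 = 8131; 8131 ≡ 48 (mod 59); 48·16 ≡ 1, so inverse 16.
M/47 = 10207; 10207 ≡ 8 (mod 47); 8·6 ≡ 1, so inverse 6.
n ≡ 35·2773·104 + 33·8131·16 + 16·10207·6 = 15366760.
15366760 mod 479729 = 15432.

15432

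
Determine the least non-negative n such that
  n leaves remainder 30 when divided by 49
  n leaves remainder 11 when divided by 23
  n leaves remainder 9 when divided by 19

20757

Combine the congruences pairwise.
From n ≡ 30 (mod 49) write n = 30 + 49t. Substituting into n ≡ 11 (mod 23) gives 49t ≡ 4 (mod 23), and since 3⁻¹ ≡ 8 (mod 23), t ≡ 9. Hence n ≡ 30 + 49·9 = 471 (mod 1127).
From n ≡ 471 (mod 1127) write n = 471 + 1127t. Substituting into n ≡ 9 (mod 19) gives 1127t ≡ 13 (mod 19), and since 6⁻¹ ≡ 16 (mod 19), t ≡ 18. Hence n ≡ 471 + 1127·18 = 20757 (mod 21413).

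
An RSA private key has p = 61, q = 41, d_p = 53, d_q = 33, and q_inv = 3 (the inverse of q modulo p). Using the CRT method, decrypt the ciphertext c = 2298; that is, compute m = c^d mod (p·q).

m₁ = c^(d_p) mod p: c ≡ 41 (mod 61), and 41^53 mod 61 = 52.
m₂ = c^(d_q) mod q: c ≡ 2 (mod 41), and 2^33 mod 41 = 33.
h = q_inv·(m₁ − m₂) mod p = 3·(52 − 33) mod 61 = 57.
m = m₂ + h·q = 33 + 57·41 = 2370.

2370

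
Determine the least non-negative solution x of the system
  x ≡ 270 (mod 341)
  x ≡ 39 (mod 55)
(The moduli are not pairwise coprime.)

gcd(341, 55) = 11 and 11 | (39 − 270), so the pair is consistent; merging gives x ≡ 1634 (mod 1705), where 1705 = lcm(341, 55).
The solution is unique modulo lcm(341, 55) = 1705.

1634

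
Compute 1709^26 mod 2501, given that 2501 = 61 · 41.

367

Mod 61: 1709 ≡ 1; 1^26 ≡ 1 (mod 61).
Mod 41: 1709 ≡ 28; 28^26 ≡ 39 (mod 41).
Combine by CRT: x ≡ 1 (mod 61), x ≡ 39 (mod 41) ⇒ x ≡ 367 (mod 2501).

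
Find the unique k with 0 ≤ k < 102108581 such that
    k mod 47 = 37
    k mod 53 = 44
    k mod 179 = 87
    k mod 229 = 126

From k ≡ 37 (mod 47) write k = 37 + 47t. Substituting into k ≡ 44 (mod 53) gives 47t ≡ 7 (mod 53), and since 47⁻¹ ≡ 44 (mod 53), t ≡ 43. Hence k ≡ 37 + 47·43 = 2058 (mod 2491).
From k ≡ 2058 (mod 2491) write k = 2058 + 2491t. Substituting into k ≡ 87 (mod 179) gives 2491t ≡ 177 (mod 179), and since 164⁻¹ ≡ 167 (mod 179), t ≡ 24. Hence k ≡ 2058 + 2491·24 = 61842 (mod 445889).
From k ≡ 61842 (mod 445889) write k = 61842 + 445889t. Substituting into k ≡ 126 (mod 229) gives 445889t ≡ 114 (mod 229), and since 26⁻¹ ≡ 185 (mod 229), t ≡ 22. Hence k ≡ 61842 + 445889·22 = 9871400 (mod 102108581).

9871400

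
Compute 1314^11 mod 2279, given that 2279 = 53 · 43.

Mod 53: 1314 ≡ 42; 42^11 ≡ 46 (mod 53).
Mod 43: 1314 ≡ 24; 24^11 ≡ 14 (mod 43).
Combine by CRT: x ≡ 46 (mod 53), x ≡ 14 (mod 43) ⇒ x ≡ 788 (mod 2279).

788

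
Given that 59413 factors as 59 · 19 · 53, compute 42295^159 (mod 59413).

2015

Mod 59: 42295 ≡ 51; by Fermat, exponent reduces to 159 mod 58 = 43; 51^43 ≡ 9 (mod 59).
Mod 19: 42295 ≡ 1; by Fermat, exponent reduces to 159 mod 18 = 15; 1^15 ≡ 1 (mod 19).
Mod 53: 42295 ≡ 1; by Fermat, exponent reduces to 159 mod 52 = 3; 1^3 ≡ 1 (mod 53).
Combine by CRT: x ≡ 9 (mod 59), x ≡ 1 (mod 19), x ≡ 1 (mod 53) ⇒ x ≡ 2015 (mod 59413).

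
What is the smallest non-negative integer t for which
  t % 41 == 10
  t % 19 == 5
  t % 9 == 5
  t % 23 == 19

The moduli are pairwise coprime; N = 41·19·9·23 = 161253.
N/41 = 3933; 3933 ≡ 38 (mod 41); 38·27 ≡ 1, so inverse 27.
N/19 = 8487; 8487 ≡ 13 (mod 19); 13·3 ≡ 1, so inverse 3.
N/9 = 17917; 17917 ≡ 7 (mod 9); 7·4 ≡ 1, so inverse 4.
N/23 = 7011; 7011 ≡ 19 (mod 23); 19·17 ≡ 1, so inverse 17.
t ≡ 10·3933·27 + 5·8487·3 + 5·17917·4 + 19·7011·17 = 3812108.
3812108 mod 161253 = 103289.

103289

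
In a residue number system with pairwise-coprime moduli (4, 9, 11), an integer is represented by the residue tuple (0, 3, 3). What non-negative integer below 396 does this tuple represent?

Combine the congruences pairwise.
From x ≡ 0 (mod 4) write x = 0 + 4t. Substituting into x ≡ 3 (mod 9) gives 4t ≡ 3 (mod 9), and since 4⁻¹ ≡ 7 (mod 9), t ≡ 3. Hence x ≡ 0 + 4·3 = 12 (mod 36).
From x ≡ 12 (mod 36) write x = 12 + 36t. Substituting into x ≡ 3 (mod 11) gives 36t ≡ 2 (mod 11), and since 3⁻¹ ≡ 4 (mod 11), t ≡ 8. Hence x ≡ 12 + 36·8 = 300 (mod 396).

300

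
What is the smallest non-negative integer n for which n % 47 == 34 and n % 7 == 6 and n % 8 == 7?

1679

From n ≡ 34 (mod 47) write n = 34 + 47t. Substituting into n ≡ 6 (mod 7) gives 47t ≡ 0 (mod 7), and since 5⁻¹ ≡ 3 (mod 7), t ≡ 0. Hence n ≡ 34 + 47·0 = 34 (mod 329).
From n ≡ 34 (mod 329) write n = 34 + 329t. Substituting into n ≡ 7 (mod 8) gives 329t ≡ 5 (mod 8), and since 1⁻¹ ≡ 1 (mod 8), t ≡ 5. Hence n ≡ 34 + 329·5 = 1679 (mod 2632).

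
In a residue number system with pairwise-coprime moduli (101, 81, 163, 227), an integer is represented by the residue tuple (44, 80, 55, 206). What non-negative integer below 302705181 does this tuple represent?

267774173

The moduli are pairwise coprime; N = 101·81·163·227 = 302705181.
N/101 = 2997081; 2997081 ≡ 7 (mod 101); 7·29 ≡ 1, so inverse 29.
N/81 = 3737101; 3737101 ≡ 4 (mod 81); 4·61 ≡ 1, so inverse 61.
N/163 = 1857087; 1857087 ≡ 28 (mod 163); 28·99 ≡ 1, so inverse 99.
N/227 = 1333503; 1333503 ≡ 105 (mod 227); 105·80 ≡ 1, so inverse 80.
x ≡ 44·2997081·29 + 80·3737101·61 + 55·1857087·99 + 206·1333503·80 = 54149296391.
54149296391 mod 302705181 = 267774173.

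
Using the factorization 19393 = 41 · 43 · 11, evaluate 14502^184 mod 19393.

Mod 41: 14502 ≡ 29; by Fermat, exponent reduces to 184 mod 40 = 24; 29^24 ≡ 10 (mod 41).
Mod 43: 14502 ≡ 11; by Fermat, exponent reduces to 184 mod 42 = 16; 11^16 ≡ 35 (mod 43).
Mod 11: 14502 ≡ 4; by Fermat, exponent reduces to 184 mod 10 = 4; 4^4 ≡ 3 (mod 11).
Combine by CRT: x ≡ 10 (mod 41), x ≡ 35 (mod 43), x ≡ 3 (mod 11) ⇒ x ≡ 5668 (mod 19393).

5668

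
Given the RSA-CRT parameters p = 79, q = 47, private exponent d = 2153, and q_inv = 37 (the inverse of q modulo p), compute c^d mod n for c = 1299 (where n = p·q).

d_p = d mod (p−1) = 2153 mod 78 = 47; d_q = d mod (q−1) = 37.
m₁ = c^(d_p) mod p: c ≡ 35 (mod 79), and 35^47 mod 79 = 74.
m₂ = c^(d_q) mod q: c ≡ 30 (mod 47), and 30^37 mod 47 = 38.
h = q_inv·(m₁ − m₂) mod p = 37·(74 − 38) mod 79 = 68.
m = m₂ + h·q = 38 + 68·47 = 3234.

3234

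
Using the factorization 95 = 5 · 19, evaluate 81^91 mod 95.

81

Mod 5: 81 ≡ 1; by Fermat, exponent reduces to 91 mod 4 = 3; 1^3 ≡ 1 (mod 5).
Mod 19: 81 ≡ 5; by Fermat, exponent reduces to 91 mod 18 = 1; 5^1 ≡ 5 (mod 19).
Combine by CRT: x ≡ 1 (mod 5), x ≡ 5 (mod 19) ⇒ x ≡ 81 (mod 95).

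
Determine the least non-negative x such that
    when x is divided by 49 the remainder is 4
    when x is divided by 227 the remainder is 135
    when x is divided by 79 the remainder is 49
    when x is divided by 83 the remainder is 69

The moduli are pairwise coprime; N = 49·227·79·83 = 72933511.
N/49 = 1488439; 1488439 ≡ 15 (mod 49); 15·36 ≡ 1, so inverse 36.
N/227 = 321293; 321293 ≡ 88 (mod 227); 88·178 ≡ 1, so inverse 178.
N/79 = 923209; 923209 ≡ 15 (mod 79); 15·58 ≡ 1, so inverse 58.
N/83 = 878717; 878717 ≡ 79 (mod 83); 79·62 ≡ 1, so inverse 62.
x ≡ 4·1488439·36 + 135·321293·178 + 49·923209·58 + 69·878717·62 = 14317917310.
14317917310 mod 72933511 = 22949154.

22949154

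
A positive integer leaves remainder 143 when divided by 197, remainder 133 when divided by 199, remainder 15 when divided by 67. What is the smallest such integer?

785188

The moduli are pairwise coprime; N = 197·199·67 = 2626601.
N/197 = 13333; 13333 ≡ 134 (mod 197); 134·25 ≡ 1, so inverse 25.
N/199 = 13199; 13199 ≡ 65 (mod 199); 65·49 ≡ 1, so inverse 49.
N/67 = 39203; 39203 ≡ 8 (mod 67); 8·42 ≡ 1, so inverse 42.
k ≡ 143·13333·25 + 133·13199·49 + 15·39203·42 = 158381248.
158381248 mod 2626601 = 785188.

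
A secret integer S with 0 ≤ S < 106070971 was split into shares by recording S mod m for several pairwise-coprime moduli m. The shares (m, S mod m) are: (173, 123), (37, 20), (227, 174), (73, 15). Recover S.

The moduli are pairwise coprime; N = 173·37·227·73 = 106070971.
N/173 = 613127; 613127 ≡ 15 (mod 173); 15·150 ≡ 1, so inverse 150.
N/37 = 2866783; 2866783 ≡ 23 (mod 37); 23·29 ≡ 1, so inverse 29.
N/227 = 467273; 467273 ≡ 107 (mod 227); 107·157 ≡ 1, so inverse 157.
N/73 = 1453027; 1453027 ≡ 35 (mod 73); 35·48 ≡ 1, so inverse 48.
S ≡ 123·613127·150 + 20·2866783·29 + 174·467273·157 + 15·1453027·48 = 26786070544.
26786070544 mod 106070971 = 56185852.

56185852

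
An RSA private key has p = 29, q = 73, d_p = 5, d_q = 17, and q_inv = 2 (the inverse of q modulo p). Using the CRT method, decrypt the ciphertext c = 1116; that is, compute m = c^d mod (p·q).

541

m₁ = c^(d_p) mod p: c ≡ 14 (mod 29), and 14^5 mod 29 = 19.
m₂ = c^(d_q) mod q: c ≡ 21 (mod 73), and 21^17 mod 73 = 30.
h = q_inv·(m₁ − m₂) mod p = 2·(19 − 30) mod 29 = 7.
m = m₂ + h·q = 30 + 7·73 = 541.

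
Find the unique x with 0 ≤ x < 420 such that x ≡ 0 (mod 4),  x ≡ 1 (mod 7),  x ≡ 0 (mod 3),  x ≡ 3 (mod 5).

288

The moduli are pairwise coprime; N = 4·7·3·5 = 420.
N/4 = 105; 105 ≡ 1 (mod 4), inverse 1.
N/7 = 60; 60 ≡ 4 (mod 7); 4·2 ≡ 1, so inverse 2.
N/3 = 140; 140 ≡ 2 (mod 3); 2·2 ≡ 1, so inverse 2.
N/5 = 84; 84 ≡ 4 (mod 5); 4·4 ≡ 1, so inverse 4.
x ≡ 0·105·1 + 1·60·2 + 0·140·2 + 3·84·4 = 1128.
1128 mod 420 = 288.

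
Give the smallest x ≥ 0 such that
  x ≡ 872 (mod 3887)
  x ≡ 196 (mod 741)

gcd(3887, 741) = 13 and 13 | (196 − 872), so the pair is consistent; merging gives x ≡ 144691 (mod 221559), where 221559 = lcm(3887, 741).
The solution is unique modulo lcm(3887, 741) = 221559.

144691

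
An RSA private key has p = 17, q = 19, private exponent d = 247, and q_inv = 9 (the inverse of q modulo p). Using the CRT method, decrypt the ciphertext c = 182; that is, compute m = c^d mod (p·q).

d_p = d mod (p−1) = 247 mod 16 = 7; d_q = d mod (q−1) = 13.
m₁ = c^(d_p) mod p: c ≡ 12 (mod 17), and 12^7 mod 17 = 7.
m₂ = c^(d_q) mod q: c ≡ 11 (mod 19), and 11^13 mod 19 = 11.
h = q_inv·(m₁ − m₂) mod p = 9·(7 − 11) mod 17 = 15.
m = m₂ + h·q = 11 + 15·19 = 296.

296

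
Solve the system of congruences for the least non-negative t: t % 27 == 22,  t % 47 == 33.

832

Combine the congruences pairwise.
From t ≡ 22 (mod 27) write t = 22 + 27s. Substituting into t ≡ 33 (mod 47) gives 27s ≡ 11 (mod 47), and since 27⁻¹ ≡ 7 (mod 47), s ≡ 30. Hence t ≡ 22 + 27·30 = 832 (mod 1269).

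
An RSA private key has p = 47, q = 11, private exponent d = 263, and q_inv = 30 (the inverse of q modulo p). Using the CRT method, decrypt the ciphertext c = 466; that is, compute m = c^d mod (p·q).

d_p = d mod (p−1) = 263 mod 46 = 33; d_q = d mod (q−1) = 3.
m₁ = c^(d_p) mod p: c ≡ 43 (mod 47), and 43^33 mod 47 = 41.
m₂ = c^(d_q) mod q: c ≡ 4 (mod 11), and 4^3 mod 11 = 9.
h = q_inv·(m₁ − m₂) mod p = 30·(41 − 9) mod 47 = 20.
m = m₂ + h·q = 9 + 20·11 = 229.

229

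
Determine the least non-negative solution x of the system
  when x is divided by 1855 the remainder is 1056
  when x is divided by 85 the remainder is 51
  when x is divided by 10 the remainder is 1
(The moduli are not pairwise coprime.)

62271

gcd(1855, 85) = 5 and 5 | (51 − 1056), so the pair is consistent; merging gives x ≡ 30736 (mod 31535), where 31535 = lcm(1855, 85).
gcd(31535, 10) = 5 and 5 | (1 − 30736), so the pair is consistent; merging gives x ≡ 62271 (mod 63070), where 63070 = lcm(31535, 10).
The solution is unique modulo lcm(1855, 85, 10) = 63070.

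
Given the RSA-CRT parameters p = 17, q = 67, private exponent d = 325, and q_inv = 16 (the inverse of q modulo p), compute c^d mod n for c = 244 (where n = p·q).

d_p = d mod (p−1) = 325 mod 16 = 5; d_q = d mod (q−1) = 61.
m₁ = c^(d_p) mod p: c ≡ 6 (mod 17), and 6^5 mod 17 = 7.
m₂ = c^(d_q) mod q: c ≡ 43 (mod 67), and 43^61 mod 67 = 52.
h = q_inv·(m₁ − m₂) mod p = 16·(7 − 52) mod 17 = 11.
m = m₂ + h·q = 52 + 11·67 = 789.

789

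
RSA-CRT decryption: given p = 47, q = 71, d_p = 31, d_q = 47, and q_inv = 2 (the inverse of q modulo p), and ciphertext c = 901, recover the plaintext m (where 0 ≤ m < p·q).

m₁ = c^(d_p) mod p: c ≡ 8 (mod 47), and 8^31 mod 47 = 2.
m₂ = c^(d_q) mod q: c ≡ 49 (mod 71), and 49^47 mod 71 = 16.
h = q_inv·(m₁ − m₂) mod p = 2·(2 − 16) mod 47 = 19.
m = m₂ + h·q = 16 + 19·71 = 1365.

1365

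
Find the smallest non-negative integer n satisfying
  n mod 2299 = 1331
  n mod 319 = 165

49610

Combine the congruences pairwise.
gcd(2299, 319) = 11 and 11 | (165 − 1331), so the pair is consistent; merging gives n ≡ 49610 (mod 66671), where 66671 = lcm(2299, 319).
The solution is unique modulo lcm(2299, 319) = 66671.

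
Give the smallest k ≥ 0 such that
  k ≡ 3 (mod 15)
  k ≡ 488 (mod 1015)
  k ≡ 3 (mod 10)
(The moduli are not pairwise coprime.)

1503

gcd(15, 1015) = 5 and 5 | (488 − 3), so the pair is consistent; merging gives k ≡ 1503 (mod 3045), where 3045 = lcm(15, 1015).
gcd(3045, 10) = 5 and 5 | (3 − 1503), so the pair is consistent; merging gives k ≡ 1503 (mod 6090), where 6090 = lcm(3045, 10).
The solution is unique modulo lcm(15, 1015, 10) = 6090.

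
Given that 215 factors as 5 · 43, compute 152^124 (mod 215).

96

Mod 5: 152 ≡ 2; since 4 | 124, by Fermat 2^124 ≡ 1 (mod 5).
Mod 43: 152 ≡ 23; by Fermat, exponent reduces to 124 mod 42 = 40; 23^40 ≡ 10 (mod 43).
Combine by CRT: x ≡ 1 (mod 5), x ≡ 10 (mod 43) ⇒ x ≡ 96 (mod 215).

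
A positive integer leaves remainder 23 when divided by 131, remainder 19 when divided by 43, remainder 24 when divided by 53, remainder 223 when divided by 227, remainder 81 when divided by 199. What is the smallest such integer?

Combine the congruences pairwise.
From a ≡ 23 (mod 131) write a = 23 + 131t. Substituting into a ≡ 19 (mod 43) gives 131t ≡ 39 (mod 43), and since 2⁻¹ ≡ 22 (mod 43), t ≡ 41. Hence a ≡ 23 + 131·41 = 5394 (mod 5633).
From a ≡ 5394 (mod 5633) write a = 5394 + 5633t. Substituting into a ≡ 24 (mod 53) gives 5633t ≡ 36 (mod 53), and since 15⁻¹ ≡ 46 (mod 53), t ≡ 13. Hence a ≡ 5394 + 5633·13 = 78623 (mod 298549).
From a ≡ 78623 (mod 298549) write a = 78623 + 298549t. Substituting into a ≡ 223 (mod 227) gives 298549t ≡ 142 (mod 227), and since 44⁻¹ ≡ 129 (mod 227), t ≡ 158. Hence a ≡ 78623 + 298549·158 = 47249365 (mod 67770623).
From a ≡ 47249365 (mod 67770623) write a = 47249365 + 67770623t. Substituting into a ≡ 81 (mod 199) gives 67770623t ≡ 82 (mod 199), and since 178⁻¹ ≡ 180 (mod 199), t ≡ 34. Hence a ≡ 47249365 + 67770623·34 = 2351450547 (mod 13486353977).

2351450547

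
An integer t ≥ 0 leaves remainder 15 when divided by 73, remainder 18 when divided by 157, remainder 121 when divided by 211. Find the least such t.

861634

Combine the congruences pairwise.
From t ≡ 15 (mod 73) write t = 15 + 73s. Substituting into t ≡ 18 (mod 157) gives 73s ≡ 3 (mod 157), and since 73⁻¹ ≡ 114 (mod 157), s ≡ 28. Hence t ≡ 15 + 73·28 = 2059 (mod 11461).
From t ≡ 2059 (mod 11461) write t = 2059 + 11461s. Substituting into t ≡ 121 (mod 211) gives 11461s ≡ 172 (mod 211), and since 67⁻¹ ≡ 63 (mod 211), s ≡ 75. Hence t ≡ 2059 + 11461·75 = 861634 (mod 2418271).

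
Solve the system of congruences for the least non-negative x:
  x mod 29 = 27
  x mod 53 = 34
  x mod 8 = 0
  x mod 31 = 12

106776

The moduli are pairwise coprime; N = 29·53·8·31 = 381176.
N/29 = 13144; 13144 ≡ 7 (mod 29); 7·25 ≡ 1, so inverse 25.
N/53 = 7192; 7192 ≡ 37 (mod 53); 37·43 ≡ 1, so inverse 43.
N/8 = 47647; 47647 ≡ 7 (mod 8); 7·7 ≡ 1, so inverse 7.
N/31 = 12296; 12296 ≡ 20 (mod 31); 20·14 ≡ 1, so inverse 14.
x ≡ 27·13144·25 + 34·7192·43 + 0·47647·7 + 12·12296·14 = 21452632.
21452632 mod 381176 = 106776.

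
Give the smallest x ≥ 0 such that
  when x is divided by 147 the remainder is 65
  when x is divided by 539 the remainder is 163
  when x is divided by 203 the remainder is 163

15794

Combine the congruences pairwise.
gcd(147, 539) = 49 and 49 | (163 − 65), so the pair is consistent; merging gives x ≡ 1241 (mod 1617), where 1617 = lcm(147, 539).
gcd(1617, 203) = 7 and 7 | (163 − 1241), so the pair is consistent; merging gives x ≡ 15794 (mod 46893), where 46893 = lcm(1617, 203).
The solution is unique modulo lcm(147, 539, 203) = 46893.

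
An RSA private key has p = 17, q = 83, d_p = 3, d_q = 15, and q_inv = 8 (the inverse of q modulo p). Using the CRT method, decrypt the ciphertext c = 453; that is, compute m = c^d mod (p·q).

m₁ = c^(d_p) mod p: c ≡ 11 (mod 17), and 11^3 mod 17 = 5.
m₂ = c^(d_q) mod q: c ≡ 38 (mod 83), and 38^15 mod 83 = 36.
h = q_inv·(m₁ − m₂) mod p = 8·(5 − 36) mod 17 = 7.
m = m₂ + h·q = 36 + 7·83 = 617.

617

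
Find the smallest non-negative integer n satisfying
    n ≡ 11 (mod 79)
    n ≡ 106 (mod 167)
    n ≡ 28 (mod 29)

From n ≡ 11 (mod 79) write n = 11 + 79t. Substituting into n ≡ 106 (mod 167) gives 79t ≡ 95 (mod 167), and since 79⁻¹ ≡ 74 (mod 167), t ≡ 16. Hence n ≡ 11 + 79·16 = 1275 (mod 13193).
From n ≡ 1275 (mod 13193) write n = 1275 + 13193t. Substituting into n ≡ 28 (mod 29) gives 13193t ≡ 0 (mod 29), and since 27⁻¹ ≡ 14 (mod 29), t ≡ 0. Hence n ≡ 1275 + 13193·0 = 1275 (mod 382597).

1275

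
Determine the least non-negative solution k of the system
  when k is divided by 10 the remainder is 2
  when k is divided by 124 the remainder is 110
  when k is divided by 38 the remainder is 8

5442

Combine the congruences pairwise.
gcd(10, 124) = 2 and 2 | (110 − 2), so the pair is consistent; merging gives k ≡ 482 (mod 620), where 620 = lcm(10, 124).
gcd(620, 38) = 2 and 2 | (8 − 482), so the pair is consistent; merging gives k ≡ 5442 (mod 11780), where 11780 = lcm(620, 38).
The solution is unique modulo lcm(10, 124, 38) = 11780.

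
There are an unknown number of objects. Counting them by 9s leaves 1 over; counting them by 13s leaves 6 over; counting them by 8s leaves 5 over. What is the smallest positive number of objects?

253

The moduli are pairwise coprime; M = 9·13·8 = 936.
M/9 = 104; 104 ≡ 5 (mod 9); 5·2 ≡ 1, so inverse 2.
M/13 = 72; 72 ≡ 7 (mod 13); 7·2 ≡ 1, so inverse 2.
M/8 = 117; 117 ≡ 5 (mod 8); 5·5 ≡ 1, so inverse 5.
N ≡ 1·104·2 + 6·72·2 + 5·117·5 = 3997.
3997 mod 936 = 253.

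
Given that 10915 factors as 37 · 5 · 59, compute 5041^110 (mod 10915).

Mod 37: 5041 ≡ 9; by Fermat, exponent reduces to 110 mod 36 = 2; 9^2 ≡ 7 (mod 37).
Mod 5: 5041 ≡ 1; by Fermat, exponent reduces to 110 mod 4 = 2; 1^2 ≡ 1 (mod 5).
Mod 59: 5041 ≡ 26; by Fermat, exponent reduces to 110 mod 58 = 52; 26^52 ≡ 41 (mod 59).
Combine by CRT: x ≡ 7 (mod 37), x ≡ 1 (mod 5), x ≡ 41 (mod 59) ⇒ x ≡ 10071 (mod 10915).

10071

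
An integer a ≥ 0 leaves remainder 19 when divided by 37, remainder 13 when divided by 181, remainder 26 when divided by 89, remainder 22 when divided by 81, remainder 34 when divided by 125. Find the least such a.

5514326284

The moduli are pairwise coprime; N = 37·181·89·81·125 = 6034834125.
N/37 = 163103625; 163103625 ≡ 3 (mod 37); 3·25 ≡ 1, so inverse 25.
N/181 = 33341625; 33341625 ≡ 158 (mod 181); 158·118 ≡ 1, so inverse 118.
N/89 = 67807125; 67807125 ≡ 72 (mod 89); 72·68 ≡ 1, so inverse 68.
N/81 = 74504125; 74504125 ≡ 1 (mod 81), inverse 1.
N/125 = 48278673; 48278673 ≡ 48 (mod 125); 48·112 ≡ 1, so inverse 112.
a ≡ 19·163103625·25 + 13·33341625·118 + 26·67807125·68 + 22·74504125·1 + 34·48278673·112 = 433987549159.
433987549159 mod 6034834125 = 5514326284.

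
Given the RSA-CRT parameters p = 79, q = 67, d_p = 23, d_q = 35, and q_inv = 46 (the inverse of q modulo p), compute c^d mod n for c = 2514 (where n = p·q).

1091

m₁ = c^(d_p) mod p: c ≡ 65 (mod 79), and 65^23 mod 79 = 64.
m₂ = c^(d_q) mod q: c ≡ 35 (mod 67), and 35^35 mod 67 = 19.
h = q_inv·(m₁ − m₂) mod p = 46·(64 − 19) mod 79 = 16.
m = m₂ + h·q = 19 + 16·67 = 1091.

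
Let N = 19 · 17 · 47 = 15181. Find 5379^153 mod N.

Mod 19: 5379 ≡ 2; by Fermat, exponent reduces to 153 mod 18 = 9; 2^9 ≡ 18 (mod 19).
Mod 17: 5379 ≡ 7; by Fermat, exponent reduces to 153 mod 16 = 9; 7^9 ≡ 10 (mod 17).
Mod 47: 5379 ≡ 21; by Fermat, exponent reduces to 153 mod 46 = 15; 21^15 ≡ 32 (mod 47).
Combine by CRT: x ≡ 18 (mod 19), x ≡ 10 (mod 17), x ≡ 32 (mod 47) ⇒ x ≡ 10278 (mod 15181).

10278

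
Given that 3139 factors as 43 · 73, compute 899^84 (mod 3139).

Mod 43: 899 ≡ 39; since 42 | 84, by Fermat 39^84 ≡ 1 (mod 43).
Mod 73: 899 ≡ 23; by Fermat, exponent reduces to 84 mod 72 = 12; 23^12 ≡ 64 (mod 73).
Combine by CRT: x ≡ 1 (mod 43), x ≡ 64 (mod 73) ⇒ x ≡ 2108 (mod 3139).

2108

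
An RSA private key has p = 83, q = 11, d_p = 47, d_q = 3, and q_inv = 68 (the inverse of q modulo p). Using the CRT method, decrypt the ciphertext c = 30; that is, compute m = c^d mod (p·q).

m₁ = c^(d_p) mod p: c ≡ 30 (mod 83), and 30^47 mod 83 = 44.
m₂ = c^(d_q) mod q: c ≡ 8 (mod 11), and 8^3 mod 11 = 6.
h = q_inv·(m₁ − m₂) mod p = 68·(44 − 6) mod 83 = 11.
m = m₂ + h·q = 6 + 11·11 = 127.

127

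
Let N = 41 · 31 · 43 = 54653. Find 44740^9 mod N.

2674

Mod 41: 44740 ≡ 9; 9^9 ≡ 9 (mod 41).
Mod 31: 44740 ≡ 7; 7^9 ≡ 8 (mod 31).
Mod 43: 44740 ≡ 20; 20^9 ≡ 8 (mod 43).
Combine by CRT: x ≡ 9 (mod 41), x ≡ 8 (mod 31), x ≡ 8 (mod 43) ⇒ x ≡ 2674 (mod 54653).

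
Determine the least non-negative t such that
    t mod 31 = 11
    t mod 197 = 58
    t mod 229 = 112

From t ≡ 11 (mod 31) write t = 11 + 31s. Substituting into t ≡ 58 (mod 197) gives 31s ≡ 47 (mod 197), and since 31⁻¹ ≡ 89 (mod 197), s ≡ 46. Hence t ≡ 11 + 31·46 = 1437 (mod 6107).
From t ≡ 1437 (mod 6107) write t = 1437 + 6107s. Substituting into t ≡ 112 (mod 229) gives 6107s ≡ 49 (mod 229), and since 153⁻¹ ≡ 3 (mod 229), s ≡ 147. Hence t ≡ 1437 + 6107·147 = 899166 (mod 1398503).

899166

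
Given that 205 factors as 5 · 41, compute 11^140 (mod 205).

81

Mod 5: 11 ≡ 1; since 4 | 140, by Fermat 1^140 ≡ 1 (mod 5).
Mod 41: 11 ≡ 11; by Fermat, exponent reduces to 140 mod 40 = 20; 11^20 ≡ 40 (mod 41).
Combine by CRT: x ≡ 1 (mod 5), x ≡ 40 (mod 41) ⇒ x ≡ 81 (mod 205).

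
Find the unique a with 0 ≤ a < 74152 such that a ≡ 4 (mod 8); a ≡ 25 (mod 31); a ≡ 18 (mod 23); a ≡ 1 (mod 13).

From a ≡ 4 (mod 8) write a = 4 + 8t. Substituting into a ≡ 25 (mod 31) gives 8t ≡ 21 (mod 31), and since 8⁻¹ ≡ 4 (mod 31), t ≡ 22. Hence a ≡ 4 + 8·22 = 180 (mod 248).
From a ≡ 180 (mod 248) write a = 180 + 248t. Substituting into a ≡ 18 (mod 23) gives 248t ≡ 22 (mod 23), and since 18⁻¹ ≡ 9 (mod 23), t ≡ 14. Hence a ≡ 180 + 248·14 = 3652 (mod 5704).
From a ≡ 3652 (mod 5704) write a = 3652 + 5704t. Substituting into a ≡ 1 (mod 13) gives 5704t ≡ 2 (mod 13), and since 10⁻¹ ≡ 4 (mod 13), t ≡ 8. Hence a ≡ 3652 + 5704·8 = 49284 (mod 74152).

49284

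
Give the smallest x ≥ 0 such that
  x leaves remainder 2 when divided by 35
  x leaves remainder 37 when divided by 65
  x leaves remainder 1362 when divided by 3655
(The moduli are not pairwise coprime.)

121977

gcd(35, 65) = 5 and 5 | (37 − 2), so the pair is consistent; merging gives x ≡ 37 (mod 455), where 455 = lcm(35, 65).
gcd(455, 3655) = 5 and 5 | (1362 − 37), so the pair is consistent; merging gives x ≡ 121977 (mod 332605), where 332605 = lcm(455, 3655).
The solution is unique modulo lcm(35, 65, 3655) = 332605.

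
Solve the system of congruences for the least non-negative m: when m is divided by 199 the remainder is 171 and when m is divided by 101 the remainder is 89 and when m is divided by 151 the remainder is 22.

Combine the congruences pairwise.
From m ≡ 171 (mod 199) write m = 171 + 199t. Substituting into m ≡ 89 (mod 101) gives 199t ≡ 19 (mod 101), and since 98⁻¹ ≡ 67 (mod 101), t ≡ 61. Hence m ≡ 171 + 199·61 = 12310 (mod 20099).
From m ≡ 12310 (mod 20099) write m = 12310 + 20099t. Substituting into m ≡ 22 (mod 151) gives 20099t ≡ 94 (mod 151), and since 16⁻¹ ≡ 85 (mod 151), t ≡ 138. Hence m ≡ 12310 + 20099·138 = 2785972 (mod 3034949).

2785972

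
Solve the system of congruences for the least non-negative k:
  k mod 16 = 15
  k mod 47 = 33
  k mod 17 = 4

12159

From k ≡ 15 (mod 16) write k = 15 + 16t. Substituting into k ≡ 33 (mod 47) gives 16t ≡ 18 (mod 47), and since 16⁻¹ ≡ 3 (mod 47), t ≡ 7. Hence k ≡ 15 + 16·7 = 127 (mod 752).
From k ≡ 127 (mod 752) write k = 127 + 752t. Substituting into k ≡ 4 (mod 17) gives 752t ≡ 13 (mod 17), and since 4⁻¹ ≡ 13 (mod 17), t ≡ 16. Hence k ≡ 127 + 752·16 = 12159 (mod 12784).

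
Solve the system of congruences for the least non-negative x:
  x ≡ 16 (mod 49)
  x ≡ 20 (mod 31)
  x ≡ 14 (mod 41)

The moduli are pairwise coprime; N = 49·31·41 = 62279.
N/49 = 1271; 1271 ≡ 46 (mod 49); 46·16 ≡ 1, so inverse 16.
N/31 = 2009; 2009 ≡ 25 (mod 31); 25·5 ≡ 1, so inverse 5.
N/41 = 1519; 1519 ≡ 2 (mod 41); 2·21 ≡ 1, so inverse 21.
x ≡ 16·1271·16 + 20·2009·5 + 14·1519·21 = 972862.
972862 mod 62279 = 38677.

38677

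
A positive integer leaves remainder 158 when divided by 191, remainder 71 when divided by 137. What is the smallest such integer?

1304

Combine the congruences pairwise.
From t ≡ 158 (mod 191) write t = 158 + 191s. Substituting into t ≡ 71 (mod 137) gives 191s ≡ 50 (mod 137), and since 54⁻¹ ≡ 33 (mod 137), s ≡ 6. Hence t ≡ 158 + 191·6 = 1304 (mod 26167).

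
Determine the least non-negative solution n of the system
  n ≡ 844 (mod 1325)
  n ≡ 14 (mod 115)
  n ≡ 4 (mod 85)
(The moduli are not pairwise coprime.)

505669

gcd(1325, 115) = 5 and 5 | (14 − 844), so the pair is consistent; merging gives n ≡ 18069 (mod 30475), where 30475 = lcm(1325, 115).
gcd(30475, 85) = 5 and 5 | (4 − 18069), so the pair is consistent; merging gives n ≡ 505669 (mod 518075), where 518075 = lcm(30475, 85).
The solution is unique modulo lcm(1325, 115, 85) = 518075.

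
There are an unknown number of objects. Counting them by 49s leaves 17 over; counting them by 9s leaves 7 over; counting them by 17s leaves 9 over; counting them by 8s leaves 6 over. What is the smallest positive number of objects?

The moduli are pairwise coprime; M = 49·9·17·8 = 59976.
M/49 = 1224; 1224 ≡ 48 (mod 49); 48·48 ≡ 1, so inverse 48.
M/9 = 6664; 6664 ≡ 4 (mod 9); 4·7 ≡ 1, so inverse 7.
M/17 = 3528; 3528 ≡ 9 (mod 17); 9·2 ≡ 1, so inverse 2.
M/8 = 7497; 7497 ≡ 1 (mod 8), inverse 1.
N ≡ 17·1224·48 + 7·6664·7 + 9·3528·2 + 6·7497·1 = 1433806.
1433806 mod 59976 = 54358.

54358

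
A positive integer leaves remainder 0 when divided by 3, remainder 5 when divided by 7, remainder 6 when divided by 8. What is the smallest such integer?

54

The moduli are pairwise coprime; N = 3·7·8 = 168.
N/3 = 56; 56 ≡ 2 (mod 3); 2·2 ≡ 1, so inverse 2.
N/7 = 24; 24 ≡ 3 (mod 7); 3·5 ≡ 1, so inverse 5.
N/8 = 21; 21 ≡ 5 (mod 8); 5·5 ≡ 1, so inverse 5.
t ≡ 0·56·2 + 5·24·5 + 6·21·5 = 1230.
1230 mod 168 = 54.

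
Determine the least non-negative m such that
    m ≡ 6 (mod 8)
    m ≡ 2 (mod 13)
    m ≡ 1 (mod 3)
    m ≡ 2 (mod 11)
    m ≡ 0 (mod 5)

The moduli are pairwise coprime; N = 8·13·3·11·5 = 17160.
N/8 = 2145; 2145 ≡ 1 (mod 8), inverse 1.
N/13 = 1320; 1320 ≡ 7 (mod 13); 7·2 ≡ 1, so inverse 2.
N/3 = 5720; 5720 ≡ 2 (mod 3); 2·2 ≡ 1, so inverse 2.
N/11 = 1560; 1560 ≡ 9 (mod 11); 9·5 ≡ 1, so inverse 5.
N/5 = 3432; 3432 ≡ 2 (mod 5); 2·3 ≡ 1, so inverse 3.
m ≡ 6·2145·1 + 2·1320·2 + 1·5720·2 + 2·1560·5 + 0·3432·3 = 45190.
45190 mod 17160 = 10870.

10870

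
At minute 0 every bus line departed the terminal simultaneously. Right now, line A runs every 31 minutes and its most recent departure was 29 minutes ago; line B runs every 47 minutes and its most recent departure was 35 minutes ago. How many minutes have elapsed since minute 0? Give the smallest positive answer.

From t ≡ 29 (mod 31) write t = 29 + 31s. Substituting into t ≡ 35 (mod 47) gives 31s ≡ 6 (mod 47), and since 31⁻¹ ≡ 44 (mod 47), s ≡ 29. Hence t ≡ 29 + 31·29 = 928 (mod 1457).

928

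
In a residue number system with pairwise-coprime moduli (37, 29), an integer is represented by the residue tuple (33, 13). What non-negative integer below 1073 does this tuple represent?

Combine the congruences pairwise.
From x ≡ 33 (mod 37) write x = 33 + 37t. Substituting into x ≡ 13 (mod 29) gives 37t ≡ 9 (mod 29), and since 8⁻¹ ≡ 11 (mod 29), t ≡ 12. Hence x ≡ 33 + 37·12 = 477 (mod 1073).

477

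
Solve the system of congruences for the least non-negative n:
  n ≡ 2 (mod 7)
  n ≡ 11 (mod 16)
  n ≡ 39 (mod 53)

The moduli are pairwise coprime; M = 7·16·53 = 5936.
M/7 = 848; 848 ≡ 1 (mod 7), inverse 1.
M/16 = 371; 371 ≡ 3 (mod 16); 3·11 ≡ 1, so inverse 11.
M/53 = 112; 112 ≡ 6 (mod 53); 6·9 ≡ 1, so inverse 9.
n ≡ 2·848·1 + 11·371·11 + 39·112·9 = 85899.
85899 mod 5936 = 2795.

2795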